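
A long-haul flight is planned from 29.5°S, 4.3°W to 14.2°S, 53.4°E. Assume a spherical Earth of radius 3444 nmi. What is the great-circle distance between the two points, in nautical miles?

3314 nmi

Haversine: a = sin²(Δφ/2)+cos φ₁ cos φ₂ sin²(Δλ/2) = 0.21417;  σ = 2·atan2(√a,√(1−a))
σ = 55.134° → d = Rσ = 3444·0.96227 = 3314 nmi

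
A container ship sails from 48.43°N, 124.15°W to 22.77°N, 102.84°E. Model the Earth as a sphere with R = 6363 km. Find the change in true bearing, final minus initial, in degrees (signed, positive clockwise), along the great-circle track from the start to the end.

At departure: θ₁ = atan2(sin Δλ cos φ₂, cos φ₁ sin φ₂ − sin φ₁ cos φ₂ cos Δλ) = 317.17°
At arrival: θ₂ = atan2(sin Δλ cos φ₁, −cos φ₂ sin φ₁ + sin φ₂ cos φ₁ cos Δλ) = 209.29°
Δθ = θ₂ − θ₁ = -107.9°

-107.9°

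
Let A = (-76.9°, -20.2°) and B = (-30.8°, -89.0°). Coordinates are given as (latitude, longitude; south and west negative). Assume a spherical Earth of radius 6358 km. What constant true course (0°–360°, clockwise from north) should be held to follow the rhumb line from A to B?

323.1°

Meridional parts: M(φ₁)=-2.1644, M(φ₂)=-0.5655 → ΔM = +1.5989;  Δλ = -1.2008 rad
tan C = Δλ / ΔM = -0.7510 → C = 323.09°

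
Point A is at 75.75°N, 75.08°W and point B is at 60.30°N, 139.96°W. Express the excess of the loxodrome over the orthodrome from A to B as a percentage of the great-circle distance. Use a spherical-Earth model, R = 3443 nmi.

Great circle: σ = 0.4653 rad → d_gc = Rσ = 1602.1 nmi
Rhumb: Δφ = -0.2697, Δλ = -1.1324, Δψ = -0.7520, q = Δφ/Δψ = 0.3586 → d_rh = R√(Δφ²+q²Δλ²) = 1678.3 nmi
Excess = (1678.3 − 1602.1) / 1602.1 = 76.2 / 1602.1 = 4.76% ≈ 4.8%

4.8%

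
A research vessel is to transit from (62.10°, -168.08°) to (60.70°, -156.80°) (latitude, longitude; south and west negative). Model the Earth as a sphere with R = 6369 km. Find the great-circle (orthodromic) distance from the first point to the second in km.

619 km

cos σ = sin φ₁ sin φ₂ + cos φ₁ cos φ₂ cos Δλ
      = sin(62.10°)sin(60.70°) + cos(62.10°)cos(60.70°)cos(11.28°) = 0.9953
σ = 5.570° → d = Rσ = 6369·0.09722 = 619 km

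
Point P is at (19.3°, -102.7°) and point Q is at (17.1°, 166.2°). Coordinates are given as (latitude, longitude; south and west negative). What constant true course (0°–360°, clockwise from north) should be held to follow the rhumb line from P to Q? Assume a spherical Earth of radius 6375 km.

268.5°

Meridional parts: M(φ₁)=+0.3434, M(φ₂)=+0.3030 → ΔM = -0.0404;  Δλ = -1.5900 rad
tan C = Δλ / ΔM = +39.3345 → C = 268.54°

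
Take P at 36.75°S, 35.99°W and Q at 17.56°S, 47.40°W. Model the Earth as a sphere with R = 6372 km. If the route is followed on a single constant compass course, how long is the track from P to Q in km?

Rhumb course C = atan2(Δλ, Δψ) with Δψ = ln[tan(π/4+φ₂/2)/tan(π/4+φ₁/2)] = +0.3791, Δλ = -0.1991 → C = 332.29°
d = R·|Δφ| / |cos C| = 6372·0.33493 / 0.88531 = 2411 km

2411 km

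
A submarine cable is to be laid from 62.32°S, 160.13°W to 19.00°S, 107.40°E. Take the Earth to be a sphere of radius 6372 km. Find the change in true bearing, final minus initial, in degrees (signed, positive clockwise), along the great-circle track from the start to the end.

Initial bearing θ₁ = atan2(sin Δλ cos φ₂, cos φ₁ sin φ₂ − sin φ₁ cos φ₂ cos Δλ) = 258.78°
Final bearing θ₂ = (initial bearing from the destination back to the start) + 180° = 331.19°
Δθ = θ₂ − θ₁ = +72.4°

+72.4°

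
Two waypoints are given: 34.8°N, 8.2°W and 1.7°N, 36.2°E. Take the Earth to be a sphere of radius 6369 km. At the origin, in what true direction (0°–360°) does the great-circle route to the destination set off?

θ = atan2( sin Δλ·cos φ₂ ,  cos φ₁ sin φ₂ − sin φ₁ cos φ₂ cos Δλ )
  = atan2(+0.6994, -0.3832) = 118.72°

118.7°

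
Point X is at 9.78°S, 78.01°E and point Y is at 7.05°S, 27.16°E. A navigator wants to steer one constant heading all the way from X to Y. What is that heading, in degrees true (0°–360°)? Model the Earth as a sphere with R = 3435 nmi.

Δψ = ln[tan(π/4+φ₂/2)/tan(π/4+φ₁/2)] = +0.0482
Δλ = -0.8875 rad (taken the short way round)
course = atan2(Δλ, Δψ) = 273.11°

273.1°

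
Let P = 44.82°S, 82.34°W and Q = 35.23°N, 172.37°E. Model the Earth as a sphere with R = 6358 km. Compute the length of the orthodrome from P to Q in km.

13762 km

cos σ = sin φ₁ sin φ₂ + cos φ₁ cos φ₂ cos Δλ
      = sin(-44.82°)sin(35.23°) + cos(-44.82°)cos(35.23°)cos(-105.29°) = -0.5594
σ = 124.015° → d = Rσ = 6358·2.16447 = 13762 km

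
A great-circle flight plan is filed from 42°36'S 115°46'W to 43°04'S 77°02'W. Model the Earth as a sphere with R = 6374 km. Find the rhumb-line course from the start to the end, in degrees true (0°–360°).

Δψ = ln[tan(π/4+φ₂/2)/tan(π/4+φ₁/2)] = -0.0111
Δλ = +0.6760 rad (taken the short way round)
course = atan2(Δλ, Δψ) = 90.94°

90.9°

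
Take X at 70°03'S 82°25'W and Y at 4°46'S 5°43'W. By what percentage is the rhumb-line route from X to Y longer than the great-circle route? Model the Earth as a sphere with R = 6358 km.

Great circle: σ = 1.4138 rad → d_gc = Rσ = 8989.1 km
Rhumb: Δφ = +1.1394, Δλ = +1.3387, Δψ = +1.6547, q = Δφ/Δψ = 0.6886 → d_rh = R√(Δφ²+q²Δλ²) = 9318.3 km
Excess = (9318.3 − 8989.1) / 8989.1 = 329.2 / 8989.1 = 3.66% ≈ 3.7%

3.7%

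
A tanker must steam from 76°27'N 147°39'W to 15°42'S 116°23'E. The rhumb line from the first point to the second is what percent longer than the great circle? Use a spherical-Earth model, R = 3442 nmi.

Great circle: σ = 1.8614 rad → d_gc = Rσ = 6406.9 nmi
Rhumb: Δφ = -1.6083, Δλ = -1.6749, Δψ = -2.4078, q = Δφ/Δψ = 0.6680 → d_rh = R√(Δφ²+q²Δλ²) = 6743.5 nmi
Excess = (6743.5 − 6406.9) / 6406.9 = 336.6 / 6406.9 = 5.254% ≈ 5.3%

5.3%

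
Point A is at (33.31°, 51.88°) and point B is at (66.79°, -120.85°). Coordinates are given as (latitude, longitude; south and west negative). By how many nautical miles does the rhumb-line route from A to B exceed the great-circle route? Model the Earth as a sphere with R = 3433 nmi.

Great circle: cos σ = sin φ₁ sin φ₂ + cos φ₁ cos φ₂ cos Δλ,  σ = 1.3918 rad → d_gc = 4778.1 nmi
Rhumb line: Δψ = +0.9658, q = Δφ/Δψ = 0.6050, d_rh = R√(Δφ²+q²Δλ²) = 6575.3 nmi
Excess = 6575.3 − 4778.1 = 1797.2 ≈ 1797 nmi

1797 nmi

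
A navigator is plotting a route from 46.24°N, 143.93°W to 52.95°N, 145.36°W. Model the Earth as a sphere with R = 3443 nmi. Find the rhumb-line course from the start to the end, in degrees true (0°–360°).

Δψ = ln[tan(π/4+φ₂/2)/tan(π/4+φ₁/2)] = +0.1811
Δλ = -0.0250 rad (taken the short way round)
course = atan2(Δλ, Δψ) = 352.15°

352.2°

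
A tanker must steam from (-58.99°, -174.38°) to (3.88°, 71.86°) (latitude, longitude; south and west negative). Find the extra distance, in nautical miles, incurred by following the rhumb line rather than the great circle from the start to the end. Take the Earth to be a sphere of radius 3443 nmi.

Great circle: cos σ = sin φ₁ sin φ₂ + cos φ₁ cos φ₂ cos Δλ,  σ = 1.8391 rad → d_gc = 6332.0 nmi
Rhumb line: Δψ = +1.3500, q = Δφ/Δψ = 0.8128, d_rh = R√(Δφ²+q²Δλ²) = 6719.1 nmi
Excess = 6719.1 − 6332.0 = 387.1 ≈ 387 nmi

387 nmi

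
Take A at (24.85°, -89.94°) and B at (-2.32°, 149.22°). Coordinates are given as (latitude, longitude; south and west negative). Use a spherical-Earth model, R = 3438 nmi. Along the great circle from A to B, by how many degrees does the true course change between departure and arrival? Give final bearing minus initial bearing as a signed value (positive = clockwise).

Initial bearing θ₁ = atan2(sin Δλ cos φ₂, cos φ₁ sin φ₂ − sin φ₁ cos φ₂ cos Δλ) = 281.76°
Final bearing θ₂ = (initial bearing from the destination back to the start) + 180° = 242.76°
Δθ = θ₂ − θ₁ = -39.0°

-39.0°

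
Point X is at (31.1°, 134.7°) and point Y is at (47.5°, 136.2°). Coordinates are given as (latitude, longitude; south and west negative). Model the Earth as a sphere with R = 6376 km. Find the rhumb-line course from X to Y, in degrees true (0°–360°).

4.0°

Meridional parts: M(φ₁)=+0.5716, M(φ₂)=+0.9445 → ΔM = +0.3729;  Δλ = +0.0262 rad
tan C = Δλ / ΔM = +0.0702 → C = 4.02°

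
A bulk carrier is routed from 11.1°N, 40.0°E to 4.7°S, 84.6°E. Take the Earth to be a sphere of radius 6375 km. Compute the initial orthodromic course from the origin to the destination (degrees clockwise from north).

107.2°

N = sin Δλ·cos φ₂ = +0.6998;  D = cos φ₁ sin φ₂ − sin φ₁ cos φ₂ cos Δλ = -0.2170
initial course = atan2(N, D) = 107.23°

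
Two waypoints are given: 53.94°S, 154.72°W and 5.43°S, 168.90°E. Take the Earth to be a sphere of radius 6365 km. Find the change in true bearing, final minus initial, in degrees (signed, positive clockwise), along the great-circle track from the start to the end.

Initial bearing θ₁ = atan2(sin Δλ cos φ₂, cos φ₁ sin φ₂ − sin φ₁ cos φ₂ cos Δλ) = 315.08°
Final bearing θ₂ = (initial bearing from the destination back to the start) + 180° = 335.32°
Δθ = θ₂ − θ₁ = +20.2°

+20.2°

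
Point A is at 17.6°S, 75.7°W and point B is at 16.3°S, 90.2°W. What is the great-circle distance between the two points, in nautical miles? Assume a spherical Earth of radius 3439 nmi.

836 nmi

Haversine: a = sin²(Δφ/2)+cos φ₁ cos φ₂ sin²(Δλ/2) = 0.01470;  σ = 2·atan2(√a,√(1−a))
σ = 13.927° → d = Rσ = 3439·0.24308 = 836 nmi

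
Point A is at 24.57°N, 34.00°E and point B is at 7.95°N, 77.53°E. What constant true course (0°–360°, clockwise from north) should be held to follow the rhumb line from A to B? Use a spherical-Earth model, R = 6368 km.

111.8°

Meridional parts: M(φ₁)=+0.4426, M(φ₂)=+0.1392 → ΔM = -0.3034;  Δλ = +0.7597 rad
tan C = Δλ / ΔM = -2.5040 → C = 111.77°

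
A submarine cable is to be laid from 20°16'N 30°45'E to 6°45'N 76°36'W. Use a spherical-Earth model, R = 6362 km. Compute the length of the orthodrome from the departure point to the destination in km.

cos σ = sin φ₁ sin φ₂ + cos φ₁ cos φ₂ cos Δλ
      = sin(20.27°)sin(6.75°) + cos(20.27°)cos(6.75°)cos(-107.35°) = -0.2371
σ = 103.715° → d = Rσ = 6362·1.81017 = 11516 km

11516 km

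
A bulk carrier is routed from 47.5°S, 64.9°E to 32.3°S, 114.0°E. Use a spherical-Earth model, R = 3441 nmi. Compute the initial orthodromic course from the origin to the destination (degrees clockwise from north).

85.8°

θ = atan2( sin Δλ·cos φ₂ ,  cos φ₁ sin φ₂ − sin φ₁ cos φ₂ cos Δλ )
  = atan2(+0.6389, +0.0470) = 85.79°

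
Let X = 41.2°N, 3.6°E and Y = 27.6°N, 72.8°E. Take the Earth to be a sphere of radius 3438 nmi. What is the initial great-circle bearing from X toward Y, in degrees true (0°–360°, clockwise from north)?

θ = atan2( sin Δλ·cos φ₂ ,  cos φ₁ sin φ₂ − sin φ₁ cos φ₂ cos Δλ )
  = atan2(+0.8284, +0.1413) = 80.32°

80.3°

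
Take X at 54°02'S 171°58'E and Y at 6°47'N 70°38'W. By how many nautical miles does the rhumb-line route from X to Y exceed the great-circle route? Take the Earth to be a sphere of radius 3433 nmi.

351 nmi

Great circle: cos σ = sin φ₁ sin φ₂ + cos φ₁ cos φ₂ cos Δλ,  σ = 1.9433 rad → d_gc = 6671.5 nmi
Rhumb line: Δψ = +1.2438, q = Δφ/Δψ = 0.8534, d_rh = R√(Δφ²+q²Δλ²) = 7022.3 nmi
Excess = 7022.3 − 6671.5 = 350.8 ≈ 351 nmi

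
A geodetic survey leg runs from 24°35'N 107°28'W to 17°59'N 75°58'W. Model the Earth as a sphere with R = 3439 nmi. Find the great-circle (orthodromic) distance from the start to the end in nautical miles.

1801 nmi

Haversine: a = sin²(Δφ/2)+cos φ₁ cos φ₂ sin²(Δλ/2) = 0.06704;  σ = 2·atan2(√a,√(1−a))
σ = 30.012° → d = Rσ = 3439·0.52382 = 1801 nmi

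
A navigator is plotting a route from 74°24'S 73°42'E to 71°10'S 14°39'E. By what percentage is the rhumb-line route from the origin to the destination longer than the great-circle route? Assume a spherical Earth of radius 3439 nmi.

4.2%

Great circle: σ = 0.2969 rad → d_gc = Rσ = 1021.1 nmi
Rhumb: Δφ = +0.0564, Δλ = -1.0306, Δψ = +0.1912, q = Δφ/Δψ = 0.2951 → d_rh = R√(Δφ²+q²Δλ²) = 1063.9 nmi
Excess = (1063.9 − 1021.1) / 1021.1 = 42.8 / 1021.1 = 4.19% ≈ 4.2%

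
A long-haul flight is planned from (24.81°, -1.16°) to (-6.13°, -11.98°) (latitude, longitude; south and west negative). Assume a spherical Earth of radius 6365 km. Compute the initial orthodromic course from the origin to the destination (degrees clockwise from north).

200.2°

N = sin Δλ·cos φ₂ = -0.1867;  D = cos φ₁ sin φ₂ − sin φ₁ cos φ₂ cos Δλ = -0.5067
initial course = atan2(N, D) = 200.22°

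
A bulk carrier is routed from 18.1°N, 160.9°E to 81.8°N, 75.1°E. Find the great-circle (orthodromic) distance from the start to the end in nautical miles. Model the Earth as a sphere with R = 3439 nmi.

cos σ = sin φ₁ sin φ₂ + cos φ₁ cos φ₂ cos Δλ
      = sin(18.10°)sin(81.80°) + cos(18.10°)cos(81.80°)cos(-85.80°) = 0.3174
σ = 71.492° → d = Rσ = 3439·1.24778 = 4291 nmi

4291 nmi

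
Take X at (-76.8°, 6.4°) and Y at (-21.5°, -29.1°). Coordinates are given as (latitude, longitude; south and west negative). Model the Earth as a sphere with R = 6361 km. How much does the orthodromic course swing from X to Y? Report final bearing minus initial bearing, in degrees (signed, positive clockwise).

+30.6°

Initial bearing θ₁ = atan2(sin Δλ cos φ₂, cos φ₁ sin φ₂ − sin φ₁ cos φ₂ cos Δλ) = 320.43°
Final bearing θ₂ = (initial bearing from the destination back to the start) + 180° = 351.00°
Δθ = θ₂ − θ₁ = +30.6°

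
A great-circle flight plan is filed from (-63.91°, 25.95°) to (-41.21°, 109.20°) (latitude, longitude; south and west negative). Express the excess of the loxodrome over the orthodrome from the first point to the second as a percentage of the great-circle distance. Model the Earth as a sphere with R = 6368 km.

6.3%

Great circle: σ = 0.8885 rad → d_gc = Rσ = 5658.0 km
Rhumb: Δφ = +0.3962, Δλ = +1.4530, Δψ = +0.6716, q = Δφ/Δψ = 0.5899 → d_rh = R√(Δφ²+q²Δλ²) = 6013.1 km
Excess = (6013.1 − 5658.0) / 5658.0 = 355.1 / 5658.0 = 6.28% ≈ 6.3%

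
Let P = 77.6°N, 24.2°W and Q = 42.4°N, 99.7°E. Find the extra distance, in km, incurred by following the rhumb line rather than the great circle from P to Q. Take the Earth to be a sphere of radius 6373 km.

1056 km

Great circle: cos σ = sin φ₁ sin φ₂ + cos φ₁ cos φ₂ cos Δλ,  σ = 0.9641 rad → d_gc = 6144.4 km
Rhumb line: Δψ = -1.4012, q = Δφ/Δψ = 0.4385, d_rh = R√(Δφ²+q²Δλ²) = 7200.1 km
Excess = 7200.1 − 6144.4 = 1055.7 ≈ 1056 km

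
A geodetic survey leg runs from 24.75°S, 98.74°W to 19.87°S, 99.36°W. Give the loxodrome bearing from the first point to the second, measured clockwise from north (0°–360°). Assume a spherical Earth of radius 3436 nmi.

353.3°

Δψ = ln[tan(π/4+φ₂/2)/tan(π/4+φ₁/2)] = +0.0921
Δλ = -0.0108 rad (taken the short way round)
course = atan2(Δλ, Δψ) = 353.30°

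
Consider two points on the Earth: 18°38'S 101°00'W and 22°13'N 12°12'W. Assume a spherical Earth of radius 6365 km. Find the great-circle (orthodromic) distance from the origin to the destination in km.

10651 km

Haversine: a = sin²(Δφ/2)+cos φ₁ cos φ₂ sin²(Δλ/2) = 0.55122;  σ = 2·atan2(√a,√(1−a))
σ = 95.880° → d = Rσ = 6365·1.67342 = 10651 km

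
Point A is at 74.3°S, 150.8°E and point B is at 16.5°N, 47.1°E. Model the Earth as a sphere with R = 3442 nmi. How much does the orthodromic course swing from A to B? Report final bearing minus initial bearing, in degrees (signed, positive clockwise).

At departure: θ₁ = atan2(sin Δλ cos φ₂, cos φ₁ sin φ₂ − sin φ₁ cos φ₂ cos Δλ) = 261.35°
At arrival: θ₂ = atan2(sin Δλ cos φ₁, −cos φ₂ sin φ₁ + sin φ₂ cos φ₁ cos Δλ) = 343.80°
Δθ = θ₂ − θ₁ = +82.5°

+82.5°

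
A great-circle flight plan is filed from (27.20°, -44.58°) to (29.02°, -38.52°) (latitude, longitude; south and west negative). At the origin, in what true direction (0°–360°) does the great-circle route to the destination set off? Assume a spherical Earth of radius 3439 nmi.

69.8°

θ = atan2( sin Δλ·cos φ₂ ,  cos φ₁ sin φ₂ − sin φ₁ cos φ₂ cos Δλ )
  = atan2(+0.0923, +0.0340) = 69.78°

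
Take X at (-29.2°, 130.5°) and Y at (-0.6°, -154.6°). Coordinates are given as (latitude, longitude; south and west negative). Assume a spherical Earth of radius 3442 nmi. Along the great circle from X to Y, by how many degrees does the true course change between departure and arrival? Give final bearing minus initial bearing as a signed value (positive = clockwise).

-23.0°

At departure: θ₁ = atan2(sin Δλ cos φ₂, cos φ₁ sin φ₂ − sin φ₁ cos φ₂ cos Δλ) = 83.03°
At arrival: θ₂ = atan2(sin Δλ cos φ₁, −cos φ₂ sin φ₁ + sin φ₂ cos φ₁ cos Δλ) = 60.06°
Δθ = θ₂ − θ₁ = -23.0°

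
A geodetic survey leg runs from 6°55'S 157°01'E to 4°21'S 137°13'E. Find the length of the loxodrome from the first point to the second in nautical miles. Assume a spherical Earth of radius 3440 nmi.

Rhumb course C = atan2(Δλ, Δψ) with Δψ = ln[tan(π/4+φ₂/2)/tan(π/4+φ₁/2)] = +0.0450, Δλ = -0.3456 → C = 277.42°
d = R·|Δφ| / |cos C| = 3440·0.04480 / 0.12918 = 1193 nmi

1193 nmi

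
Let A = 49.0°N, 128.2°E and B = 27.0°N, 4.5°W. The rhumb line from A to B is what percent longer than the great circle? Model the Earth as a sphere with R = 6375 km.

13.3%

Great circle: σ = 1.6246 rad → d_gc = Rσ = 10356.9 km
Rhumb: Δφ = -0.3840, Δλ = -2.3161, Δψ = -0.4941, q = Δφ/Δψ = 0.7771 → d_rh = R√(Δφ²+q²Δλ²) = 11732.3 km
Excess = (11732.3 − 10356.9) / 10356.9 = 1375.4 / 10356.9 = 13.28% ≈ 13.3%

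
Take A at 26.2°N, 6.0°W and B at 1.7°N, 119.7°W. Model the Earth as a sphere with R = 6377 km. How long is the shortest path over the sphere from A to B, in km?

12279 km

cos σ = sin φ₁ sin φ₂ + cos φ₁ cos φ₂ cos Δλ
      = sin(26.20°)sin(1.70°) + cos(26.20°)cos(1.70°)cos(-113.70°) = -0.3474
σ = 110.328° → d = Rσ = 6377·1.92559 = 12279 km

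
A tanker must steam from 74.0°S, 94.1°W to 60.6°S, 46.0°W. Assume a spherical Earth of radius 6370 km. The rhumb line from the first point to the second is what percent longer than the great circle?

2.5%

Great circle: σ = 0.3822 rad → d_gc = Rσ = 2434.9 km
Rhumb: Δφ = +0.2339, Δλ = +0.8395, Δψ = +0.6242, q = Δφ/Δψ = 0.3747 → d_rh = R√(Δφ²+q²Δλ²) = 2496.9 km
Excess = (2496.9 − 2434.9) / 2434.9 = 62.0 / 2434.9 = 2.546% ≈ 2.5%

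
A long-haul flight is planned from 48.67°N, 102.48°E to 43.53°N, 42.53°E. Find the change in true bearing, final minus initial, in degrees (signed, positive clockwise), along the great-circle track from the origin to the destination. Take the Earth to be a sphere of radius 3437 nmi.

-45.2°

At departure: θ₁ = atan2(sin Δλ cos φ₂, cos φ₁ sin φ₂ − sin φ₁ cos φ₂ cos Δλ) = 286.19°
At arrival: θ₂ = atan2(sin Δλ cos φ₁, −cos φ₂ sin φ₁ + sin φ₂ cos φ₁ cos Δλ) = 241.02°
Δθ = θ₂ − θ₁ = -45.2°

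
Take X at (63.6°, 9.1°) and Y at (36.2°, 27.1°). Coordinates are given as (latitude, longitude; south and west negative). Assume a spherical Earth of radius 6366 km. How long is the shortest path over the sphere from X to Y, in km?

3279 km

cos σ = sin φ₁ sin φ₂ + cos φ₁ cos φ₂ cos Δλ
      = sin(63.60°)sin(36.20°) + cos(63.60°)cos(36.20°)cos(18.00°) = 0.8703
σ = 29.512° → d = Rσ = 6366·0.51508 = 3279 km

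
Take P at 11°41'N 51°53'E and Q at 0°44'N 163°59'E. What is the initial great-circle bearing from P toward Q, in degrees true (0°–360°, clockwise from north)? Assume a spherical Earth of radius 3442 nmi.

N = sin Δλ·cos φ₂ = +0.9265;  D = cos φ₁ sin φ₂ − sin φ₁ cos φ₂ cos Δλ = +0.0887
initial course = atan2(N, D) = 84.53°

84.5°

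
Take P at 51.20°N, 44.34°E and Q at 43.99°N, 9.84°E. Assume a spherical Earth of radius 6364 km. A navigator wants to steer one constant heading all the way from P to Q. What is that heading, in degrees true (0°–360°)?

Δψ = ln[tan(π/4+φ₂/2)/tan(π/4+φ₁/2)] = -0.1870
Δλ = -0.6021 rad (taken the short way round)
course = atan2(Δλ, Δψ) = 252.75°

252.7°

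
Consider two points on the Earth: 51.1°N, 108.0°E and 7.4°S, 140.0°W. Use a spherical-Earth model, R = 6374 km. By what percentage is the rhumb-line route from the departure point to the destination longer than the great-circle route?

4.0%

Great circle: σ = 1.9108 rad → d_gc = Rσ = 12179.6 km
Rhumb: Δφ = -1.0210, Δλ = +1.9548, Δψ = -1.1704, q = Δφ/Δψ = 0.8724 → d_rh = R√(Δφ²+q²Δλ²) = 12668.7 km
Excess = (12668.7 − 12179.6) / 12179.6 = 489.1 / 12179.6 = 4.02% ≈ 4.0%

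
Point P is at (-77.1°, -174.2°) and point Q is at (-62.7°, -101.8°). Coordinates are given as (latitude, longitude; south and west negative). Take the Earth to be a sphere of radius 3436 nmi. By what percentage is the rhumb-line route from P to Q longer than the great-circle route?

6.1%

Great circle: σ = 0.4575 rad → d_gc = Rσ = 1572.0 nmi
Rhumb: Δφ = +0.2513, Δλ = +1.2636, Δψ = +0.7646, q = Δφ/Δψ = 0.3287 → d_rh = R√(Δφ²+q²Δλ²) = 1668.1 nmi
Excess = (1668.1 − 1572.0) / 1572.0 = 96.1 / 1572.0 = 6.11% ≈ 6.1%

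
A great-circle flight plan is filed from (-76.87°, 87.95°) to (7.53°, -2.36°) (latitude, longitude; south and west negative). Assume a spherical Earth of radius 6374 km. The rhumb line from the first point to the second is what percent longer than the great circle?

5.1%

Great circle: σ = 1.7000 rad → d_gc = Rσ = 10835.8 km
Rhumb: Δφ = +1.4731, Δλ = -1.5762, Δψ = +2.2939, q = Δφ/Δψ = 0.6422 → d_rh = R√(Δφ²+q²Δλ²) = 11392.2 km
Excess = (11392.2 − 10835.8) / 10835.8 = 556.4 / 10835.8 = 5.13% ≈ 5.1%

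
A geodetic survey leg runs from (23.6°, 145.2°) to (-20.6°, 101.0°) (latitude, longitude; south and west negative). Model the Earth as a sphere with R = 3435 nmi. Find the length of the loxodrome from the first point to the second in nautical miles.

Rhumb course C = atan2(Δλ, Δψ) with Δψ = ln[tan(π/4+φ₂/2)/tan(π/4+φ₁/2)] = -0.7916, Δλ = -0.7714 → C = 224.26°
d = R·|Δφ| / |cos C| = 3435·0.77144 / 0.71617 = 3700 nmi

3700 nmi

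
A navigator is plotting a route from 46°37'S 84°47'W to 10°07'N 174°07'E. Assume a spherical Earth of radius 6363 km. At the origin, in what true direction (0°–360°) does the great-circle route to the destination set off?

269.0°

N = sin Δλ·cos φ₂ = -0.9660;  D = cos φ₁ sin φ₂ − sin φ₁ cos φ₂ cos Δλ = -0.0171
initial course = atan2(N, D) = 268.99°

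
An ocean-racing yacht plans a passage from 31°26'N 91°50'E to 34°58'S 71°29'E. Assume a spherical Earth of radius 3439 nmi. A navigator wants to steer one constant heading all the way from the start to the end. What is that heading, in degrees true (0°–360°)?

196.1°

Meridional parts: M(φ₁)=+0.5784, M(φ₂)=-0.6521 → ΔM = -1.2305;  Δλ = -0.3552 rad
tan C = Δλ / ΔM = +0.2886 → C = 196.10°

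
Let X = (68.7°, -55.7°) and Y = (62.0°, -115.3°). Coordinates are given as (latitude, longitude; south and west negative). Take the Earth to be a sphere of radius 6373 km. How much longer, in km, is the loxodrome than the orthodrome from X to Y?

107 km

Great circle: cos σ = sin φ₁ sin φ₂ + cos φ₁ cos φ₂ cos Δλ,  σ = 0.4301 rad → d_gc = 2740.9 km
Rhumb line: Δψ = -0.2821, q = Δφ/Δψ = 0.4146, d_rh = R√(Δφ²+q²Δλ²) = 2847.5 km
Excess = 2847.5 − 2740.9 = 106.6 ≈ 107 km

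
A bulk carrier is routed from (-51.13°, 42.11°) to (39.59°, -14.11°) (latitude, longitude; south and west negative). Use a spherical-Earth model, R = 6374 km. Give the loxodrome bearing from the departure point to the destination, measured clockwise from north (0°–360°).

Meridional parts: M(φ₁)=-1.0417, M(φ₂)=+0.7536 → ΔM = +1.7953;  Δλ = -0.9812 rad
tan C = Δλ / ΔM = -0.5465 → C = 331.34°

331.3°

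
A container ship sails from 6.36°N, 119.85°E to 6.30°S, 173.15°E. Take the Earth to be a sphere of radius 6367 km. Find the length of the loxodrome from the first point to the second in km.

6076 km

Rhumb course C = atan2(Δλ, Δψ) with Δψ = ln[tan(π/4+φ₂/2)/tan(π/4+φ₁/2)] = -0.2214, Δλ = +0.9303 → C = 103.39°
d = R·|Δφ| / |cos C| = 6367·0.22096 / 0.23154 = 6076 km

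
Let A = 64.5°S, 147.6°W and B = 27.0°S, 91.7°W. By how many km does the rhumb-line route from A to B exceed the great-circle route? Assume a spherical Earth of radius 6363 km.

128 km

Great circle: cos σ = sin φ₁ sin φ₂ + cos φ₁ cos φ₂ cos Δλ,  σ = 0.8959 rad → d_gc = 5700.6 km
Rhumb line: Δψ = +0.9963, q = Δφ/Δψ = 0.6569, d_rh = R√(Δφ²+q²Δλ²) = 5828.9 km
Excess = 5828.9 − 5700.6 = 128.3 ≈ 128 km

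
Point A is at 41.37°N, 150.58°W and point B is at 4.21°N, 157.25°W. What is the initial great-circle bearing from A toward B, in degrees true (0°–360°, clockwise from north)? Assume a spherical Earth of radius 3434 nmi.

θ = atan2( sin Δλ·cos φ₂ ,  cos φ₁ sin φ₂ − sin φ₁ cos φ₂ cos Δλ )
  = atan2(-0.1158, -0.5996) = 190.93°

190.9°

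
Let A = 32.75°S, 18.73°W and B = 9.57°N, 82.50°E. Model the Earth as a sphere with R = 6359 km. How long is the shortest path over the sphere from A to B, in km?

cos σ = sin φ₁ sin φ₂ + cos φ₁ cos φ₂ cos Δλ
      = sin(-32.75°)sin(9.57°) + cos(-32.75°)cos(9.57°)cos(101.23°) = -0.2514
σ = 104.563° → d = Rσ = 6359·1.82497 = 11605 km

11605 km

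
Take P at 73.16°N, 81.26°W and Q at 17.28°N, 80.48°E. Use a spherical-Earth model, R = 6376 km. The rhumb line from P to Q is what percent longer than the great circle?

Great circle: σ = 1.5492 rad → d_gc = Rσ = 9877.6 km
Rhumb: Δφ = -0.9753, Δλ = +2.8229, Δψ = -1.6041, q = Δφ/Δψ = 0.6080 → d_rh = R√(Δφ²+q²Δλ²) = 12586.6 km
Excess = (12586.6 − 9877.6) / 9877.6 = 2709.0 / 9877.6 = 27.43% ≈ 27.4%

27.4%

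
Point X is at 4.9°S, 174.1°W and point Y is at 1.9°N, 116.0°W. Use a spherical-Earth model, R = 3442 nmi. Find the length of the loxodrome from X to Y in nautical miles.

Δψ = ln[tan(π/4+φ₂/2)/tan(π/4+φ₁/2)] = +0.1188;  Δφ = +0.1187 rad,  Δλ = +1.0140 rad
q = Δφ/Δψ = 0.9991
d = R·√(Δφ² + q²Δλ²) = 3442·1.02002 = 3511 nmi

3511 nmi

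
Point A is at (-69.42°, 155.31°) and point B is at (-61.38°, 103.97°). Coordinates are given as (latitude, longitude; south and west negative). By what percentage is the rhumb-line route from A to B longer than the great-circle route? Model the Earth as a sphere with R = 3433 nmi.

Great circle: σ = 0.3845 rad → d_gc = Rσ = 1320.05 nmi
Rhumb: Δφ = +0.1403, Δλ = -0.8961, Δψ = +0.3401, q = Δφ/Δψ = 0.4127 → d_rh = R√(Δφ²+q²Δλ²) = 1357.72 nmi
Excess = (1357.72 − 1320.05) / 1320.05 = 37.67 / 1320.05 = 2.854% ≈ 2.9%

2.9%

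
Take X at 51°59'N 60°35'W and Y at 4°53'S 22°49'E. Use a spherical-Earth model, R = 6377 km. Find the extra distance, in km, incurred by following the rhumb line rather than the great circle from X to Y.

209 km

Great circle: cos σ = sin φ₁ sin φ₂ + cos φ₁ cos φ₂ cos Δλ,  σ = 1.5673 rad → d_gc = 9994.9 km
Rhumb line: Δψ = -1.1510, q = Δφ/Δψ = 0.8623, d_rh = R√(Δφ²+q²Δλ²) = 10204.1 km
Excess = 10204.1 − 9994.9 = 209.2 ≈ 209 km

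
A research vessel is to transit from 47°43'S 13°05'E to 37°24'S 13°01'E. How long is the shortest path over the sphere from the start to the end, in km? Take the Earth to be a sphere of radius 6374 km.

1148 km

Haversine: a = sin²(Δφ/2)+cos φ₁ cos φ₂ sin²(Δλ/2) = 0.00808;  σ = 2·atan2(√a,√(1−a))
σ = 10.317° → d = Rσ = 6374·0.18006 = 1148 km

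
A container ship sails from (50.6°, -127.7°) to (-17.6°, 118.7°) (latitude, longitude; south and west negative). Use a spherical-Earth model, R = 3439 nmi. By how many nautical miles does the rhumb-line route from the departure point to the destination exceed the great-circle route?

206 nmi

Great circle: cos σ = sin φ₁ sin φ₂ + cos φ₁ cos φ₂ cos Δλ,  σ = 2.0667 rad → d_gc = 7107.6 nmi
Rhumb line: Δψ = -1.3392, q = Δφ/Δψ = 0.8888, d_rh = R√(Δφ²+q²Δλ²) = 7313.4 nmi
Excess = 7313.4 − 7107.6 = 205.8 ≈ 206 nmi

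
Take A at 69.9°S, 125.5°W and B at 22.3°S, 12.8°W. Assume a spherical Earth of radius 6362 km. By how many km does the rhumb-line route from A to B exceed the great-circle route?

938 km

Great circle: cos σ = sin φ₁ sin φ₂ + cos φ₁ cos φ₂ cos Δλ,  σ = 1.3350 rad → d_gc = 8493.10 km
Rhumb line: Δψ = +1.3309, q = Δφ/Δψ = 0.6242, d_rh = R√(Δφ²+q²Δλ²) = 9431.59 km
Excess = 9431.59 − 8493.10 = 938.49 ≈ 938 km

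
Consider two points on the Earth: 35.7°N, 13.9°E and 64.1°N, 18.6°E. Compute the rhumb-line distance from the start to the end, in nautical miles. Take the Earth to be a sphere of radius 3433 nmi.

Δψ = ln[tan(π/4+φ₂/2)/tan(π/4+φ₁/2)] = +0.8021;  Δφ = +0.4957 rad,  Δλ = +0.0820 rad
q = Δφ/Δψ = 0.6180
d = R·√(Δφ² + q²Δλ²) = 3433·0.49826 = 1711 nmi

1711 nmi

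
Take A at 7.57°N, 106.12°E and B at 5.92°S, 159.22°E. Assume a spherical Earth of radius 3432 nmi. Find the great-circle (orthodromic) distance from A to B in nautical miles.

cos σ = sin φ₁ sin φ₂ + cos φ₁ cos φ₂ cos Δλ
      = sin(7.57°)sin(-5.92°) + cos(7.57°)cos(-5.92°)cos(53.10°) = 0.5784
σ = 54.660° → d = Rσ = 3432·0.95400 = 3274 nmi

3274 nmi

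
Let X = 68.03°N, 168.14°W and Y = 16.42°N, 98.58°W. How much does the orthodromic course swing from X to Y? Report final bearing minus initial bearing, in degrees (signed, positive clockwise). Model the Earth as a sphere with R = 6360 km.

+54.8°

Initial bearing θ₁ = atan2(sin Δλ cos φ₂, cos φ₁ sin φ₂ − sin φ₁ cos φ₂ cos Δλ) = 102.84°
Final bearing θ₂ = (initial bearing from the destination back to the start) + 180° = 157.65°
Δθ = θ₂ − θ₁ = +54.8°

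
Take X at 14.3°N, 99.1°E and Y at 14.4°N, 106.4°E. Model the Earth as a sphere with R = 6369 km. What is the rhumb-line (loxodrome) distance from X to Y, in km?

Δψ = ln[tan(π/4+φ₂/2)/tan(π/4+φ₁/2)] = +0.0018;  Δφ = +0.0017 rad,  Δλ = +0.1274 rad
q = Δφ/Δψ = 0.9688
d = R·√(Δφ² + q²Δλ²) = 6369·0.12345 = 786 km

786 km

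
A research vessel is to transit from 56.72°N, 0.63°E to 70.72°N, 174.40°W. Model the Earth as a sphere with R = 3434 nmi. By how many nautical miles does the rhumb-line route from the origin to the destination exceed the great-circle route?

Great circle: cos σ = sin φ₁ sin φ₂ + cos φ₁ cos φ₂ cos Δλ,  σ = 0.9165 rad → d_gc = 3147.2 nmi
Rhumb line: Δψ = +0.5651, q = Δφ/Δψ = 0.4324, d_rh = R√(Δφ²+q²Δλ²) = 4613.2 nmi
Excess = 4613.2 − 3147.2 = 1466.0 ≈ 1466 nmi

1466 nmi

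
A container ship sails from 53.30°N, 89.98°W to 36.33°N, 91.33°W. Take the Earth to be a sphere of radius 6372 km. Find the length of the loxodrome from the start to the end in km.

Δψ = ln[tan(π/4+φ₂/2)/tan(π/4+φ₁/2)] = -0.4222;  Δφ = -0.2962 rad,  Δλ = -0.0236 rad
q = Δφ/Δψ = 0.7016
d = R·√(Δφ² + q²Δλ²) = 6372·0.29664 = 1890 km

1890 km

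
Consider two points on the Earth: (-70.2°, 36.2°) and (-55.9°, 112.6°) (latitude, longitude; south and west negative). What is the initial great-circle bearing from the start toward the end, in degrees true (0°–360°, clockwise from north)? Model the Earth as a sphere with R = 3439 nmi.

θ = atan2( sin Δλ·cos φ₂ ,  cos φ₁ sin φ₂ − sin φ₁ cos φ₂ cos Δλ )
  = atan2(+0.5449, -0.1565) = 106.02°

106.0°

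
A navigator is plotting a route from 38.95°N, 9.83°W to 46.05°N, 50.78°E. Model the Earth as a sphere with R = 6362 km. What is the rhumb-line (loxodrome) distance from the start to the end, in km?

Δψ = ln[tan(π/4+φ₂/2)/tan(π/4+φ₁/2)] = +0.1684;  Δφ = +0.1239 rad,  Δλ = +1.0578 rad
q = Δφ/Δψ = 0.7360
d = R·√(Δφ² + q²Δλ²) = 6362·0.78839 = 5016 km

5016 km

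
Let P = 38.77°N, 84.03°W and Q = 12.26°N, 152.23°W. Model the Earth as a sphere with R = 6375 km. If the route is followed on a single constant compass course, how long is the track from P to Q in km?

7374 km

Δψ = ln[tan(π/4+φ₂/2)/tan(π/4+φ₁/2)] = -0.5195;  Δφ = -0.4627 rad,  Δλ = -1.1903 rad
q = Δφ/Δψ = 0.8906
d = R·√(Δφ² + q²Δλ²) = 6375·1.15670 = 7374 km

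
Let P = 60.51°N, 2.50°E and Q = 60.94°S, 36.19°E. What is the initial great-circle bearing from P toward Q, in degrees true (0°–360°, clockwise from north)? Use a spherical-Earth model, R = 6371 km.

N = sin Δλ·cos φ₂ = +0.2694;  D = cos φ₁ sin φ₂ − sin φ₁ cos φ₂ cos Δλ = -0.7821
initial course = atan2(N, D) = 160.99°

161.0°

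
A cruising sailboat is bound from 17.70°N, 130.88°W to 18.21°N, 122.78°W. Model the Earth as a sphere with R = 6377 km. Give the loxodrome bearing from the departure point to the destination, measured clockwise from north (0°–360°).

86.2°

Δψ = ln[tan(π/4+φ₂/2)/tan(π/4+φ₁/2)] = +0.0094
Δλ = +0.1414 rad (taken the short way round)
course = atan2(Δλ, Δψ) = 86.21°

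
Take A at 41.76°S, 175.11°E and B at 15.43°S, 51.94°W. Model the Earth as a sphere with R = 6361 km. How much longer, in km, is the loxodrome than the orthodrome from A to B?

Great circle: cos σ = sin φ₁ sin φ₂ + cos φ₁ cos φ₂ cos Δλ,  σ = 1.8889 rad → d_gc = 12015.1 km
Rhumb line: Δψ = +0.5309, q = Δφ/Δψ = 0.8656, d_rh = R√(Δφ²+q²Δλ²) = 13106.0 km
Excess = 13106.0 − 12015.1 = 1090.9 ≈ 1091 km

1091 km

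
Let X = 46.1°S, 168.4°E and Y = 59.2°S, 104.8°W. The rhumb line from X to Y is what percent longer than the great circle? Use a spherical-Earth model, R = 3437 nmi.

6.9%

Great circle: σ = 0.8779 rad → d_gc = Rσ = 3017.5 nmi
Rhumb: Δφ = -0.2286, Δλ = +1.5149, Δψ = -0.3806, q = Δφ/Δψ = 0.6008 → d_rh = R√(Δφ²+q²Δλ²) = 3225.3 nmi
Excess = (3225.3 − 3017.5) / 3017.5 = 207.8 / 3017.5 = 6.89% ≈ 6.9%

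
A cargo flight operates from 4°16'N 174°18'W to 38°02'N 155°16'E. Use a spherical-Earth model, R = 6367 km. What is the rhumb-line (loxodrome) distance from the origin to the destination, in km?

4863 km

Rhumb course C = atan2(Δλ, Δψ) with Δψ = ln[tan(π/4+φ₂/2)/tan(π/4+φ₁/2)] = +0.6442, Δλ = -0.5312 → C = 320.49°
d = R·|Δφ| / |cos C| = 6367·0.58934 / 0.77155 = 4863 km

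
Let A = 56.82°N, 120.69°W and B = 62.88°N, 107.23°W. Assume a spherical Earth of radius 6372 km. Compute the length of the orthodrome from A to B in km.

cos σ = sin φ₁ sin φ₂ + cos φ₁ cos φ₂ cos Δλ
      = sin(56.82°)sin(62.88°) + cos(56.82°)cos(62.88°)cos(13.46°) = 0.9876
σ = 9.047° → d = Rσ = 6372·0.15790 = 1006 km

1006 km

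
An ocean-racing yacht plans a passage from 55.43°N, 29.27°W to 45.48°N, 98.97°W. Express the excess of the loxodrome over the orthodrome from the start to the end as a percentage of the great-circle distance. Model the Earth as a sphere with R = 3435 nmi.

4.0%

Great circle: σ = 0.7596 rad → d_gc = Rσ = 2609.1 nmi
Rhumb: Δφ = -0.1737, Δλ = -1.2165, Δψ = -0.2741, q = Δφ/Δψ = 0.6335 → d_rh = R√(Δφ²+q²Δλ²) = 2713.7 nmi
Excess = (2713.7 − 2609.1) / 2609.1 = 104.6 / 2609.1 = 4.01% ≈ 4.0%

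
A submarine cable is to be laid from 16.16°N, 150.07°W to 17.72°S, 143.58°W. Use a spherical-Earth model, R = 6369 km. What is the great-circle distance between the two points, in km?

cos σ = sin φ₁ sin φ₂ + cos φ₁ cos φ₂ cos Δλ
      = sin(16.16°)sin(-17.72°) + cos(16.16°)cos(-17.72°)cos(6.49°) = 0.8243
σ = 34.478° → d = Rσ = 6369·0.60175 = 3833 km

3833 km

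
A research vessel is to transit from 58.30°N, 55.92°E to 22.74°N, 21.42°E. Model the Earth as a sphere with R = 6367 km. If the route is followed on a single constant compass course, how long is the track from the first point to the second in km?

4840 km

Δψ = ln[tan(π/4+φ₂/2)/tan(π/4+φ₁/2)] = -0.8513;  Δφ = -0.6206 rad,  Δλ = -0.6021 rad
q = Δφ/Δψ = 0.7290
d = R·√(Δφ² + q²Δλ²) = 6367·0.76019 = 4840 km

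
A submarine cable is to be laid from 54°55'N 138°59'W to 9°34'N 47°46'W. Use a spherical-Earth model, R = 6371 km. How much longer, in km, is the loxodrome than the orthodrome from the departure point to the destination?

Great circle: cos σ = sin φ₁ sin φ₂ + cos φ₁ cos φ₂ cos Δλ,  σ = 1.4465 rad → d_gc = 9215.7 km
Rhumb line: Δψ = -0.9840, q = Δφ/Δψ = 0.8044, d_rh = R√(Δφ²+q²Δλ²) = 9591.6 km
Excess = 9591.6 − 9215.7 = 375.9 ≈ 376 km

376 km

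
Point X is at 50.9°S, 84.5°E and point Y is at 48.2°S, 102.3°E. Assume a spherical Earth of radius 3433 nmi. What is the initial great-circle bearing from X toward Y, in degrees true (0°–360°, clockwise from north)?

83.7°

N = sin Δλ·cos φ₂ = +0.2038;  D = cos φ₁ sin φ₂ − sin φ₁ cos φ₂ cos Δλ = +0.0223
initial course = atan2(N, D) = 83.74°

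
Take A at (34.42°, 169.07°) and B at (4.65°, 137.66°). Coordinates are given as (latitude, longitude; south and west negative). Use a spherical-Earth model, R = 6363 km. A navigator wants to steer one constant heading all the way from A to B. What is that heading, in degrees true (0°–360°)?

Meridional parts: M(φ₁)=+0.6405, M(φ₂)=+0.0812 → ΔM = -0.5593;  Δλ = -0.5482 rad
tan C = Δλ / ΔM = +0.9802 → C = 224.43°

224.4°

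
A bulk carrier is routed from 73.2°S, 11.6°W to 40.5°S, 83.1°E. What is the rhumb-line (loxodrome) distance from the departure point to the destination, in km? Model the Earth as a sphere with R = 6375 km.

Rhumb course C = atan2(Δλ, Δψ) with Δψ = ln[tan(π/4+φ₂/2)/tan(π/4+φ₁/2)] = +1.1385, Δλ = +1.6528 → C = 55.44°
d = R·|Δφ| / |cos C| = 6375·0.57072 / 0.56725 = 6414 km

6414 km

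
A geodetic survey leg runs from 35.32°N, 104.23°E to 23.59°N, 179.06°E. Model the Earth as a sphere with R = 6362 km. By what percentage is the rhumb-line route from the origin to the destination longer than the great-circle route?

Great circle: σ = 1.1296 rad → d_gc = Rσ = 7186.4 km
Rhumb: Δφ = -0.2047, Δλ = +1.3060, Δψ = -0.2358, q = Δφ/Δψ = 0.8682 → d_rh = R√(Δφ²+q²Δλ²) = 7330.9 km
Excess = (7330.9 − 7186.4) / 7186.4 = 144.5 / 7186.4 = 2.01% ≈ 2.0%

2.0%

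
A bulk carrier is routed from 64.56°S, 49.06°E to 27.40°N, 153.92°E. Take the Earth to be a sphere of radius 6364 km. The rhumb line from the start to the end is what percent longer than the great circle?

3.4%

Great circle: σ = 2.1099 rad → d_gc = Rσ = 13427.5 km
Rhumb: Δφ = +1.6050, Δλ = +1.8302, Δψ = +1.9860, q = Δφ/Δψ = 0.8082 → d_rh = R√(Δφ²+q²Δλ²) = 13889.9 km
Excess = (13889.9 − 13427.5) / 13427.5 = 462.4 / 13427.5 = 3.44% ≈ 3.4%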